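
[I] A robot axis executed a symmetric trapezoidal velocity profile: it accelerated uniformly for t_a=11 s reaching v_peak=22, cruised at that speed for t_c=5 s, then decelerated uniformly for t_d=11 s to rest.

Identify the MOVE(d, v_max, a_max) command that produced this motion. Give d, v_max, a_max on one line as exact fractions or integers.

d=352 v_max=22 a_max=2

a_max = 22/11 = 2
d_a = ½·22·11 = 121; d_c = 22·5 = 110
d = 2·121 + 110 = 352
t_c = 5 > 0 → v_max = v_peak = 22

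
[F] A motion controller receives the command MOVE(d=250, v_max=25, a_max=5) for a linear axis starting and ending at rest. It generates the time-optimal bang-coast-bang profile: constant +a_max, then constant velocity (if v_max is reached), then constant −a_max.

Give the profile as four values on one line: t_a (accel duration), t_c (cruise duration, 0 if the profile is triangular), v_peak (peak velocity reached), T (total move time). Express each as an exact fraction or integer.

vₘ²/aₘ = 25²/5 = 125
250 ≥ 125 ⇒ cruise phase
t_a = 25/5 = 5; v_peak = 25
d_cruise = 250 − 125 = 125; t_c = 125/25 = 5
T = 2·5 + 5 = 15

t_a=5 t_c=5 v_peak=25 T=15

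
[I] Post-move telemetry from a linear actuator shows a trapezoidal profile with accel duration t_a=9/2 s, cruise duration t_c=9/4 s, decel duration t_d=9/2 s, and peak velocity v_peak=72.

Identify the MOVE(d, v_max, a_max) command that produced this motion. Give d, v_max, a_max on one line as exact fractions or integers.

a_max = 72/(9/2) = 16
d_a = ½·72·9/2 = 162; d_c = 72·9/4 = 162
d = 2·162 + 162 = 486
t_c = 9/4 > 0 ⇒ limit active, v_max = 72

d=486 v_max=72 a_max=16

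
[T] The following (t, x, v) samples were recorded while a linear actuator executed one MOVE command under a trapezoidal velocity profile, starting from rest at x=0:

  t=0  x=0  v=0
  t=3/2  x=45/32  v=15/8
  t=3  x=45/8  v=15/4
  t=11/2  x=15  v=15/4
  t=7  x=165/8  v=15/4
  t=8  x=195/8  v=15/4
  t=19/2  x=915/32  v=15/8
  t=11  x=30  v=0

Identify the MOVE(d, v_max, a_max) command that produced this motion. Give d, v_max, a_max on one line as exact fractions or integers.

d=30 v_max=15/4 a_max=5/4

final state: t=11, x=30, v=0 → d = 30
a_max = (15/8−0)/(3/2−0) = 5/4
max v = 15/4 over t∈[3,8] → v_max = 15/4
check: 15/4·(3+5) = 30 ✓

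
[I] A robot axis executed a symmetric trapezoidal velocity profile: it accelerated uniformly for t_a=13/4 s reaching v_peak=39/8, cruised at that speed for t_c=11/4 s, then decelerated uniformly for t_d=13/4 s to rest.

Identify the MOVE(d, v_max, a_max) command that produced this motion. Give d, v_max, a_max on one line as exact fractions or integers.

a_max = (39/8)/(13/4) = 3/2
d_a = ½·39/8·13/4 = 507/64; d_c = 39/8·11/4 = 429/32
d = 2·507/64 + 429/32 = 117/4
t_c = 11/4 > 0 ⇒ limit active, v_max = 39/8

d=117/4 v_max=39/8 a_max=3/2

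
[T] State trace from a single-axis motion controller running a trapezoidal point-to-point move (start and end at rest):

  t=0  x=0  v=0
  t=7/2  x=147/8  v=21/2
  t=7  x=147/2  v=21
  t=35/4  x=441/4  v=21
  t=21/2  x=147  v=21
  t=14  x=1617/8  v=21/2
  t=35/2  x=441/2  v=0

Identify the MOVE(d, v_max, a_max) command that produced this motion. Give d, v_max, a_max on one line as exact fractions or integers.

final state: t=35/2, x=441/2, v=0 → d = 441/2
a_max = (21/2−0)/(7/2−0) = 3
max v = 21 over t∈[7,21/2] → v_max = 21
check: 21·(7+7/2) = 441/2 ✓

d=441/2 v_max=21 a_max=3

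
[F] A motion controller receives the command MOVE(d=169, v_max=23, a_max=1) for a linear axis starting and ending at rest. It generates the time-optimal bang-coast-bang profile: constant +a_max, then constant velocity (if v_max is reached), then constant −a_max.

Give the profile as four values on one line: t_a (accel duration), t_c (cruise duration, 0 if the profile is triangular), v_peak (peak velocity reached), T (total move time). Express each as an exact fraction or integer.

v_max²/a_max = 23²/1 = 529
169 < 529 ⇒ no cruise
v_peak = √(169·1) = √169 = 13
t_a = 13/1 = 13; t_c = 0
T = 2·13 = 26

t_a=13 t_c=0 v_peak=13 T=26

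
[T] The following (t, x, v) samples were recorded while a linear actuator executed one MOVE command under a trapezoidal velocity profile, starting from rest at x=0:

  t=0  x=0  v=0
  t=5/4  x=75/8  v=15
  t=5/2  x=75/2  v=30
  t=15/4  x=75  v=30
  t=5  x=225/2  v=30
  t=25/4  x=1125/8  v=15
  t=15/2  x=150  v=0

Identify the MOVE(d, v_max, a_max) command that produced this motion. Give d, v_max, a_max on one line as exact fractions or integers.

d=150 v_max=30 a_max=12

final state: t=15/2, x=150, v=0 → d = 150
a_max = (15−0)/(5/4−0) = 12
max v = 30 over t∈[5/2,5] → v_max = 30
check: 30·(5/2+5/2) = 150 ✓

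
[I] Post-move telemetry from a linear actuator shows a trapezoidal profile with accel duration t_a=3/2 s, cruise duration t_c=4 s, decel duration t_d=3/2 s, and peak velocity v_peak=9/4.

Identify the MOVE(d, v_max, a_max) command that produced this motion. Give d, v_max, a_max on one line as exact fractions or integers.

d=99/8 v_max=9/4 a_max=3/2

a_max = (9/4)/(3/2) = 3/2
d_a = ½·9/4·3/2 = 27/16; d_c = 9/4·4 = 9
d = 2·27/16 + 9 = 99/8
t_c = 4 > 0 → v_max = v_peak = 9/4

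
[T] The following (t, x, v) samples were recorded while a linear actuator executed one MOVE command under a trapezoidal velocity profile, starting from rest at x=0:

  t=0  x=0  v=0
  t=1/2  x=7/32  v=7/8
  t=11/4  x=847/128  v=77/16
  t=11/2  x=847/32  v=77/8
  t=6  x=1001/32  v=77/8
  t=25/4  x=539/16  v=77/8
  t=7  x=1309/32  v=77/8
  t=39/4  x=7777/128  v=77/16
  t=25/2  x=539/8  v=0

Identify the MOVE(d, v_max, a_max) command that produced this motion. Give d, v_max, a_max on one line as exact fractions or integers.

d=539/8 v_max=77/8 a_max=7/4

final state: t=25/2, x=539/8, v=0 → d = 539/8
a_max = (7/8−0)/(1/2−0) = 7/4
max v = 77/8 over t∈[11/2,7] → v_max = 77/8
check: 77/8·(11/2+3/2) = 539/8 ✓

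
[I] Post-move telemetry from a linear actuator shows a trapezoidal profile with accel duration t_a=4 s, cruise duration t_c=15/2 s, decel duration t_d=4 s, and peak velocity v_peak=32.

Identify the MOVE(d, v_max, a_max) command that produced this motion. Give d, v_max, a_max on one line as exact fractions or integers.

d=368 v_max=32 a_max=8

a_max = 32/4 = 8
d_a = ½·32·4 = 64; d_c = 32·15/2 = 240
d = 2·64 + 240 = 368
t_c = 15/2 > 0 so v_max = 32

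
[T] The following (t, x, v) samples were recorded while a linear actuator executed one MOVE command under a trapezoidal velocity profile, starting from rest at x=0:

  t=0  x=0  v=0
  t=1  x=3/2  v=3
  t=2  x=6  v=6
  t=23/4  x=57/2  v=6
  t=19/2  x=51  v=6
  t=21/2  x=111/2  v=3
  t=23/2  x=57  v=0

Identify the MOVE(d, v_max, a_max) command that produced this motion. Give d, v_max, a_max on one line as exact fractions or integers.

d=57 v_max=6 a_max=3

final state: t=23/2, x=57, v=0 → d = 57
a_max = (3−0)/(1−0) = 3
max v = 6 over t∈[2,19/2] → v_max = 6
check: 6·(2+15/2) = 57 ✓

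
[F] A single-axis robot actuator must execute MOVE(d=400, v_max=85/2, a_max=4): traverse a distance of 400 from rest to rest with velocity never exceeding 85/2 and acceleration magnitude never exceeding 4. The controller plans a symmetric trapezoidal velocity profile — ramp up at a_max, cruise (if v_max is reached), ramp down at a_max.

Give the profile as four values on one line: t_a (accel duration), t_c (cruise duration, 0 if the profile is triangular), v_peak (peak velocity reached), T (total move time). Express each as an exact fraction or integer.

(v_max)²/a_max = (85/2)²/4 = 7225/16
400 < 7225/16 ⇒ no cruise
v_peak = √(400·4) = √1600 = 40
t_a = 40/4 = 10; t_c = 0
T = 2·10 = 20

t_a=10 t_c=0 v_peak=40 T=20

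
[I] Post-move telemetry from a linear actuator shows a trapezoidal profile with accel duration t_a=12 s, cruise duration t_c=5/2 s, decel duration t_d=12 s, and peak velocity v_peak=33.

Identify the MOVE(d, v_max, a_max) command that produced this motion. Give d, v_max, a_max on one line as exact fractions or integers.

d=957/2 v_max=33 a_max=11/4

a_max = 33/12 = 11/4
d_a = ½·33·12 = 198; d_c = 33·5/2 = 165/2
d = 2·198 + 165/2 = 957/2
t_c = 5/2 > 0 ⇒ limit active, v_max = 33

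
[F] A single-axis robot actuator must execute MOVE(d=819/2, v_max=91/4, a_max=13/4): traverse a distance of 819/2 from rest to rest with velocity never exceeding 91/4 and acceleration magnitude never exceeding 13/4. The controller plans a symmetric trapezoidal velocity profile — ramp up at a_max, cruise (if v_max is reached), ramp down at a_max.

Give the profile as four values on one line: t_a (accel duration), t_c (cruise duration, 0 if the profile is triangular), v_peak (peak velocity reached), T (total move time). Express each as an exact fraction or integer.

(v_max)²/a_max = (91/4)²/(13/4) = 637/4
819/2 ≥ 637/4 → trapezoidal
t_a = (91/4)/(13/4) = 7; v_peak = 91/4
d_cruise = 819/2 − 637/4 = 1001/4; t_c = (1001/4)/(91/4) = 11
T = 2·7 + 11 = 25

t_a=7 t_c=11 v_peak=91/4 T=25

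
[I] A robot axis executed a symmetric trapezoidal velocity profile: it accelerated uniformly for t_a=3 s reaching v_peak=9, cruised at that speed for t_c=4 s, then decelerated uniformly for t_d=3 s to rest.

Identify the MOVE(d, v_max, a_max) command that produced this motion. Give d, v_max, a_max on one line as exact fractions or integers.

a_max = 9/3 = 3
d_a = ½·9·3 = 27/2; d_c = 9·4 = 36
d = 2·27/2 + 36 = 63
t_c = 4 > 0 so v_max = 9

d=63 v_max=9 a_max=3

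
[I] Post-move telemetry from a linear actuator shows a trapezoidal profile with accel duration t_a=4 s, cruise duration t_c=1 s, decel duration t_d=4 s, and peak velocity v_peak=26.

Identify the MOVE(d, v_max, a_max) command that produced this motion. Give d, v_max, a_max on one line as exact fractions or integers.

a_max = 26/4 = 13/2
d_a = ½·26·4 = 52; d_c = 26·1 = 26
d = 2·52 + 26 = 130
t_c = 1 > 0 so v_max = 26

d=130 v_max=26 a_max=13/2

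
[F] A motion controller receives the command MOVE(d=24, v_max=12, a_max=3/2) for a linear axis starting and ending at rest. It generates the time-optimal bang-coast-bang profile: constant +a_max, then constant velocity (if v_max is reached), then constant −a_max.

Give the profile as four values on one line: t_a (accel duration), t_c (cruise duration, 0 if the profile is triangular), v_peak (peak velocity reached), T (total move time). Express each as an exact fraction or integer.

vₘ²/aₘ = 12²/(3/2) = 96
24 < 96 ⇒ no cruise
v_peak = √(24·3/2) = √36 = 6
t_a = 6/(3/2) = 4; t_c = 0
T = 2·4 = 8

t_a=4 t_c=0 v_peak=6 T=8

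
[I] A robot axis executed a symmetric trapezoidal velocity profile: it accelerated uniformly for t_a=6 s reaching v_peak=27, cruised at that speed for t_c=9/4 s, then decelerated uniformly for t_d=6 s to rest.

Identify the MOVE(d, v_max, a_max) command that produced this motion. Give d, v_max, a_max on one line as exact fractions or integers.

a_max = 27/6 = 9/2
d_a = ½·27·6 = 81; d_c = 27·9/4 = 243/4
d = 2·81 + 243/4 = 891/4
t_c = 9/4 > 0 → v_max = v_peak = 27

d=891/4 v_max=27 a_max=9/2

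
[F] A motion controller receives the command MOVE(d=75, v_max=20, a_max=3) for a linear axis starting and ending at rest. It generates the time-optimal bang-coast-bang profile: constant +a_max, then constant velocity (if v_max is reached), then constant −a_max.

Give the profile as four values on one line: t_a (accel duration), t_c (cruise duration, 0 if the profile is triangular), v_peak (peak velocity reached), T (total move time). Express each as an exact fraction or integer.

v_max²/a_max = 20²/3 = 400/3
75 < 400/3 ⇒ no cruise
v_peak = √(75·3) = √225 = 15
t_a = 15/3 = 5; t_c = 0
T = 2·5 = 10

t_a=5 t_c=0 v_peak=15 T=10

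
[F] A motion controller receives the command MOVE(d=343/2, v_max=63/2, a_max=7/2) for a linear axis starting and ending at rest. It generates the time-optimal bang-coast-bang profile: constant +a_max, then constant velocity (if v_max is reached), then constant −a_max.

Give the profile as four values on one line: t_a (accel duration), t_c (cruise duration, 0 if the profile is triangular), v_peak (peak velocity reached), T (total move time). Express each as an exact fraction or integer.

v_max²/a_max = (63/2)²/(7/2) = 567/2
343/2 < 567/2 so t_c = 0
v_peak = √(343/2·7/2) = √(2401/4) = 49/2
t_a = (49/2)/(7/2) = 7; t_c = 0
T = 2·7 = 14

t_a=7 t_c=0 v_peak=49/2 T=14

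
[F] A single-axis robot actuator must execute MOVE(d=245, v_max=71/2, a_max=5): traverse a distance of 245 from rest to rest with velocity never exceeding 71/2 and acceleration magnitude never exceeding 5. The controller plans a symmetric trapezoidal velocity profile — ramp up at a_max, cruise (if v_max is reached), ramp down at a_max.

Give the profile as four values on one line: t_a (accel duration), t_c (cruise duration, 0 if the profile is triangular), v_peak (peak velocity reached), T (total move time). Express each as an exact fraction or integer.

v_max²/a_max = (71/2)²/5 = 5041/20
245 < 5041/20 so t_c = 0
v_peak = √(245·5) = √1225 = 35
t_a = 35/5 = 7; t_c = 0
T = 2·7 = 14

t_a=7 t_c=0 v_peak=35 T=14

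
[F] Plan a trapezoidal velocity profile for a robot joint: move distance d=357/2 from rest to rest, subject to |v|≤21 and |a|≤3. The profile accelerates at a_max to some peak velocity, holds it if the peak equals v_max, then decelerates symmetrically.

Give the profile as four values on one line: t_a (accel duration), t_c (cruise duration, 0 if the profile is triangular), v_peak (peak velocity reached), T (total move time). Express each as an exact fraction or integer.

vₘ²/aₘ = 21²/3 = 147
357/2 ≥ 147 → trapezoidal
t_a = 21/3 = 7; v_peak = 21
d_cruise = 357/2 − 147 = 63/2; t_c = (63/2)/21 = 3/2
T = 2·7 + 3/2 = 31/2

t_a=7 t_c=3/2 v_peak=21 T=31/2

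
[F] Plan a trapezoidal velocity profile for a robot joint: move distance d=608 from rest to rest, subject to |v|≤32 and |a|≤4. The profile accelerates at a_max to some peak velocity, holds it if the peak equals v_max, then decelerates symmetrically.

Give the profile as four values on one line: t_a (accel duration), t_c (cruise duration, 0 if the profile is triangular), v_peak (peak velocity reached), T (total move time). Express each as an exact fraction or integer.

v_max²/a_max = 32²/4 = 256
608 ≥ 256 so v_max reached
t_a = 32/4 = 8; v_peak = 32
d_cruise = 608 − 256 = 352; t_c = 352/32 = 11
T = 2·8 + 11 = 27

t_a=8 t_c=11 v_peak=32 T=27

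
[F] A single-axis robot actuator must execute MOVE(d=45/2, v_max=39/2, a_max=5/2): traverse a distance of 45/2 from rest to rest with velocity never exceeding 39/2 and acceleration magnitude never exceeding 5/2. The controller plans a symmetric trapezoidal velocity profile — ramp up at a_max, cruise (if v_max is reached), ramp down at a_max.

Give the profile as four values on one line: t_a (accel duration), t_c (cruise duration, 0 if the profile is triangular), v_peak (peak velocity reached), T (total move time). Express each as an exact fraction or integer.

vₘ²/aₘ = (39/2)²/(5/2) = 1521/10
45/2 < 1521/10 → triangular
v_peak = √(45/2·5/2) = √(225/4) = 15/2
t_a = (15/2)/(5/2) = 3; t_c = 0
T = 2·3 = 6

t_a=3 t_c=0 v_peak=15/2 T=6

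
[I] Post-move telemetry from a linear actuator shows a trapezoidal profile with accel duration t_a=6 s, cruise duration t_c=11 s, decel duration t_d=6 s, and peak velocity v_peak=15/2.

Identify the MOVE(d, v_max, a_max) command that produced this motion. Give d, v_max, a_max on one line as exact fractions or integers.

a_max = (15/2)/6 = 5/4
d_a = ½·15/2·6 = 45/2; d_c = 15/2·11 = 165/2
d = 2·45/2 + 165/2 = 255/2
t_c = 11 > 0 so v_max = 15/2

d=255/2 v_max=15/2 a_max=5/4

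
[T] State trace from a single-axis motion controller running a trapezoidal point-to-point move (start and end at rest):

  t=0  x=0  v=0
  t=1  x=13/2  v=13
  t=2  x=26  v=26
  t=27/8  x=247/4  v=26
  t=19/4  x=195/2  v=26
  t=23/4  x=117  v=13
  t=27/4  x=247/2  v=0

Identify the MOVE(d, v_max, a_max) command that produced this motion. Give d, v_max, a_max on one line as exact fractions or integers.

final state: t=27/4, x=247/2, v=0 → d = 247/2
a_max = (13−0)/(1−0) = 13
max v = 26 over t∈[2,19/4] → v_max = 26
check: 26·(2+11/4) = 247/2 ✓

d=247/2 v_max=26 a_max=13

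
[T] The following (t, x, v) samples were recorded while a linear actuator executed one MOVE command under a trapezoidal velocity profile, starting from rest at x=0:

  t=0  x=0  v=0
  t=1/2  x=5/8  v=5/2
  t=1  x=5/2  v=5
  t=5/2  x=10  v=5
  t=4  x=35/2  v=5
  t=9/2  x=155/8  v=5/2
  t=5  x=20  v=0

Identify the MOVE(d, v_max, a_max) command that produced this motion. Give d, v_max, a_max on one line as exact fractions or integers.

d=20 v_max=5 a_max=5

final state: t=5, x=20, v=0 → d = 20
a_max = (5/2−0)/(1/2−0) = 5
max v = 5 over t∈[1,4] → v_max = 5
check: 5·(1+3) = 20 ✓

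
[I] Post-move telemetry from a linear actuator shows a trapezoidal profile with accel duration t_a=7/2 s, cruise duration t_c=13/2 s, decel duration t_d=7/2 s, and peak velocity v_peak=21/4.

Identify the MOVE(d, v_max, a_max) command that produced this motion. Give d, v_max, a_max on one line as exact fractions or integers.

a_max = (21/4)/(7/2) = 3/2
d_a = ½·21/4·7/2 = 147/16; d_c = 21/4·13/2 = 273/8
d = 2·147/16 + 273/8 = 105/2
t_c = 13/2 > 0 ⇒ limit active, v_max = 21/4

d=105/2 v_max=21/4 a_max=3/2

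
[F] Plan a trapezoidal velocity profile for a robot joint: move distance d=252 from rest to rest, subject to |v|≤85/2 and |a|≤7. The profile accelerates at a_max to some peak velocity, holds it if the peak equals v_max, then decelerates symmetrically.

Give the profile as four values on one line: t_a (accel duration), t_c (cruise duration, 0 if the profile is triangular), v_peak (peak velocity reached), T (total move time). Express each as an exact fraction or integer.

(v_max)²/a_max = (85/2)²/7 = 7225/28
252 < 7225/28 so t_c = 0
v_peak = √(252·7) = √1764 = 42
t_a = 42/7 = 6; t_c = 0
T = 2·6 = 12

t_a=6 t_c=0 v_peak=42 T=12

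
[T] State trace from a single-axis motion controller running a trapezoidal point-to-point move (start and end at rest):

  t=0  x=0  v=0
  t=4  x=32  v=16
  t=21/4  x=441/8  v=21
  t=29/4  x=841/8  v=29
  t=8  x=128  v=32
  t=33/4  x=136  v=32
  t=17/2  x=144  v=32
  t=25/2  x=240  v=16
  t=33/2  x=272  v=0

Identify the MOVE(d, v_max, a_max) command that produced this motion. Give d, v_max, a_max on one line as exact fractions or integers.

final state: t=33/2, x=272, v=0 → d = 272
a_max = (16−0)/(4−0) = 4
max v = 32 over t∈[8,17/2] → v_max = 32
check: 32·(8+1/2) = 272 ✓

d=272 v_max=32 a_max=4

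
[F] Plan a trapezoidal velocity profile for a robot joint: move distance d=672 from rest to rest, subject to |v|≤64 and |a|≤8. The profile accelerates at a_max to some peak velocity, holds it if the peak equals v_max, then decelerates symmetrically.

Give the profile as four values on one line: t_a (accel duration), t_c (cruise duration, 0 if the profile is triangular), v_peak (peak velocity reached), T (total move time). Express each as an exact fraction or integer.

v_max²/a_max = 64²/8 = 512
672 ≥ 512 so v_max reached
t_a = 64/8 = 8; v_peak = 64
d_cruise = 672 − 512 = 160; t_c = 160/64 = 5/2
T = 2·8 + 5/2 = 37/2

t_a=8 t_c=5/2 v_peak=64 T=37/2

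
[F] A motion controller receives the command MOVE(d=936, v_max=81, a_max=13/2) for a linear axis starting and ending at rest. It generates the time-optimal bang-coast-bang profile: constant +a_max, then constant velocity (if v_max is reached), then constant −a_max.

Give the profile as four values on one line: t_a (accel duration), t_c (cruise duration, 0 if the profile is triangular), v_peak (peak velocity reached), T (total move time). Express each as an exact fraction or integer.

t_a=12 t_c=0 v_peak=78 T=24

vₘ²/aₘ = 81²/(13/2) = 13122/13
936 < 13122/13 so t_c = 0
v_peak = √(936·13/2) = √6084 = 78
t_a = 78/(13/2) = 12; t_c = 0
T = 2·12 = 24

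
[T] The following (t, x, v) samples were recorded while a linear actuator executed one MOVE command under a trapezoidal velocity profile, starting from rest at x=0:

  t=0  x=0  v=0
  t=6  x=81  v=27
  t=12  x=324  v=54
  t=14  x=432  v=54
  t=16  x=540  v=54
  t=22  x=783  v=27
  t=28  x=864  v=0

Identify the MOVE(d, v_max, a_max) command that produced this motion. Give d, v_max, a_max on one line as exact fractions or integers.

final state: t=28, x=864, v=0 → d = 864
a_max = (27−0)/(6−0) = 9/2
max v = 54 over t∈[12,16] → v_max = 54
check: 54·(12+4) = 864 ✓

d=864 v_max=54 a_max=9/2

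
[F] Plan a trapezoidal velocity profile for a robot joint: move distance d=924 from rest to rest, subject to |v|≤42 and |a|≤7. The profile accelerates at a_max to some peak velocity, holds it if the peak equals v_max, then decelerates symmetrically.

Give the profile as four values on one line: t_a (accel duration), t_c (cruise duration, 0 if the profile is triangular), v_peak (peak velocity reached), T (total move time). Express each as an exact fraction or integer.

t_a=6 t_c=16 v_peak=42 T=28

(v_max)²/a_max = 42²/7 = 252
924 ≥ 252 so v_max reached
t_a = 42/7 = 6; v_peak = 42
d_cruise = 924 − 252 = 672; t_c = 672/42 = 16
T = 2·6 + 16 = 28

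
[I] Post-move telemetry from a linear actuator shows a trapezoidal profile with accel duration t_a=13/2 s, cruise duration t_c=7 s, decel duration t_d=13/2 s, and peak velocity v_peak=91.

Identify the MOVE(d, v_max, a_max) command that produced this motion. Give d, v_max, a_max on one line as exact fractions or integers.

a_max = 91/(13/2) = 14
d_a = ½·91·13/2 = 1183/4; d_c = 91·7 = 637
d = 2·1183/4 + 637 = 2457/2
t_c = 7 > 0 so v_max = 91

d=2457/2 v_max=91 a_max=14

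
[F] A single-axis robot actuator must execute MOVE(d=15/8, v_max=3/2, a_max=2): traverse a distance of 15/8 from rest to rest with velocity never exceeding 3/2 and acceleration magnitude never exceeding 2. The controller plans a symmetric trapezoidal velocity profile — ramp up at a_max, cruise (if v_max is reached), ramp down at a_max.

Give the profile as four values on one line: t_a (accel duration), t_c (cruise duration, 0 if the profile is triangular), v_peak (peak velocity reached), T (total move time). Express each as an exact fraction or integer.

(v_max)²/a_max = (3/2)²/2 = 9/8
15/8 ≥ 9/8 so v_max reached
t_a = (3/2)/2 = 3/4; v_peak = 3/2
d_cruise = 15/8 − 9/8 = 3/4; t_c = (3/4)/(3/2) = 1/2
T = 2·3/4 + 1/2 = 2

t_a=3/4 t_c=1/2 v_peak=3/2 T=2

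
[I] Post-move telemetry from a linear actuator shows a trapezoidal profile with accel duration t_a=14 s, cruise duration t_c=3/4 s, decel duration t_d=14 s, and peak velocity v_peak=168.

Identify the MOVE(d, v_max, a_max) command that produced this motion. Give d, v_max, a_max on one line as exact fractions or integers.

a_max = 168/14 = 12
d_a = ½·168·14 = 1176; d_c = 168·3/4 = 126
d = 2·1176 + 126 = 2478
t_c = 3/4 > 0 ⇒ limit active, v_max = 168

d=2478 v_max=168 a_max=12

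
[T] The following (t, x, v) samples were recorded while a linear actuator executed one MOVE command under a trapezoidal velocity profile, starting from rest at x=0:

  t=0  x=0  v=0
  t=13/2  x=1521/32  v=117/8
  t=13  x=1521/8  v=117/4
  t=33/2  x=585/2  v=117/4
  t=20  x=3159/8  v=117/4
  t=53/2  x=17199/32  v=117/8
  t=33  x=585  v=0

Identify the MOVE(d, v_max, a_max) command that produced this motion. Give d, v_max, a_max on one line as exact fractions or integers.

d=585 v_max=117/4 a_max=9/4

final state: t=33, x=585, v=0 → d = 585
a_max = (117/8−0)/(13/2−0) = 9/4
max v = 117/4 over t∈[13,20] → v_max = 117/4
check: 117/4·(13+7) = 585 ✓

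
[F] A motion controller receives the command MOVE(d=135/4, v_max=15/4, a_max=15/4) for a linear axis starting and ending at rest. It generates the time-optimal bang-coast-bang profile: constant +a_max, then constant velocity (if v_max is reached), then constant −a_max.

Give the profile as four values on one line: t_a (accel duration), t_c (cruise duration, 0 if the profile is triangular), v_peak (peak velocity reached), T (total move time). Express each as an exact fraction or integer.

(v_max)²/a_max = (15/4)²/(15/4) = 15/4
135/4 ≥ 15/4 → trapezoidal
t_a = (15/4)/(15/4) = 1; v_peak = 15/4
d_cruise = 135/4 − 15/4 = 30; t_c = 30/(15/4) = 8
T = 2·1 + 8 = 10

t_a=1 t_c=8 v_peak=15/4 T=10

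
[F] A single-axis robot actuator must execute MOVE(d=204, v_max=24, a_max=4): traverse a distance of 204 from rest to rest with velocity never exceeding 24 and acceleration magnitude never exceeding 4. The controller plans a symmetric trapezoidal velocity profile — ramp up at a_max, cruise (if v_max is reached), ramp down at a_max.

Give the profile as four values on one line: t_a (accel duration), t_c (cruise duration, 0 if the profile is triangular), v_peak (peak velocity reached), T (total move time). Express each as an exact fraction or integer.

vₘ²/aₘ = 24²/4 = 144
204 ≥ 144 so v_max reached
t_a = 24/4 = 6; v_peak = 24
d_cruise = 204 − 144 = 60; t_c = 60/24 = 5/2
T = 2·6 + 5/2 = 29/2

t_a=6 t_c=5/2 v_peak=24 T=29/2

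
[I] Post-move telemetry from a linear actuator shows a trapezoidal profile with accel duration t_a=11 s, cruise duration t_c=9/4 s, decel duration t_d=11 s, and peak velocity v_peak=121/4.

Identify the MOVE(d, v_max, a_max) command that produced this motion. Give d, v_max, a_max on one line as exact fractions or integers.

a_max = (121/4)/11 = 11/4
d_a = ½·121/4·11 = 1331/8; d_c = 121/4·9/4 = 1089/16
d = 2·1331/8 + 1089/16 = 6413/16
t_c = 9/4 > 0 so v_max = 121/4

d=6413/16 v_max=121/4 a_max=11/4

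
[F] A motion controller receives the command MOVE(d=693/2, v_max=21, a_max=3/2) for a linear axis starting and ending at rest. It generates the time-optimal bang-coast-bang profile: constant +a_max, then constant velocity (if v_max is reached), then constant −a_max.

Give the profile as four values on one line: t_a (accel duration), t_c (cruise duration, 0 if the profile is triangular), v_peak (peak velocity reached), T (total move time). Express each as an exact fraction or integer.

t_a=14 t_c=5/2 v_peak=21 T=61/2

(v_max)²/a_max = 21²/(3/2) = 294
693/2 ≥ 294 so v_max reached
t_a = 21/(3/2) = 14; v_peak = 21
d_cruise = 693/2 − 294 = 105/2; t_c = (105/2)/21 = 5/2
T = 2·14 + 5/2 = 61/2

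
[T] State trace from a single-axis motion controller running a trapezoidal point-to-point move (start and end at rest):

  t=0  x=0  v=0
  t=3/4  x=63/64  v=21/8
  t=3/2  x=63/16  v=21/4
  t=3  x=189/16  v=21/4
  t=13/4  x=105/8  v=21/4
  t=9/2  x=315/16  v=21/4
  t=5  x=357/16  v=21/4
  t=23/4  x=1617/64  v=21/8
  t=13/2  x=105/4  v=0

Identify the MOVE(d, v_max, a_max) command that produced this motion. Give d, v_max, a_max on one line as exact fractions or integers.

final state: t=13/2, x=105/4, v=0 → d = 105/4
a_max = (21/8−0)/(3/4−0) = 7/2
max v = 21/4 over t∈[3/2,5] → v_max = 21/4
check: 21/4·(3/2+7/2) = 105/4 ✓

d=105/4 v_max=21/4 a_max=7/2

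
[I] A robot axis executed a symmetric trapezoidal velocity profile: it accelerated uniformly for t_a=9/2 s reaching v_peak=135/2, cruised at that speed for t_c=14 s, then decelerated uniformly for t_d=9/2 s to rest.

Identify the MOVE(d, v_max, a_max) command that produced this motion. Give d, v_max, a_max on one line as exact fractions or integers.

a_max = (135/2)/(9/2) = 15
d_a = ½·135/2·9/2 = 1215/8; d_c = 135/2·14 = 945
d = 2·1215/8 + 945 = 4995/4
t_c = 14 > 0 so v_max = 135/2

d=4995/4 v_max=135/2 a_max=15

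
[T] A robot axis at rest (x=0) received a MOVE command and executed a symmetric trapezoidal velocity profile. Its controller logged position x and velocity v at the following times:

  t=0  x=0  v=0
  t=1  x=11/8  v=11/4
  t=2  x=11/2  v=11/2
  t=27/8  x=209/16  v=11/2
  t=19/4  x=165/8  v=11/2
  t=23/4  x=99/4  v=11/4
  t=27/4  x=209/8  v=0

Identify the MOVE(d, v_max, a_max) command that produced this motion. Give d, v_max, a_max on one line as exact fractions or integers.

final state: t=27/4, x=209/8, v=0 → d = 209/8
a_max = (11/4−0)/(1−0) = 11/4
max v = 11/2 over t∈[2,19/4] → v_max = 11/2
check: 11/2·(2+11/4) = 209/8 ✓

d=209/8 v_max=11/2 a_max=11/4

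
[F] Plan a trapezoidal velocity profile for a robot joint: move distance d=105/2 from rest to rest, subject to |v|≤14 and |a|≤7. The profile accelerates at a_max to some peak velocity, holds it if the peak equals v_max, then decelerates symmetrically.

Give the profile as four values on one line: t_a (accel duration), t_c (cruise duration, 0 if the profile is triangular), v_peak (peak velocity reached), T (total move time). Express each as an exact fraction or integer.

v_max²/a_max = 14²/7 = 28
105/2 ≥ 28 so v_max reached
t_a = 14/7 = 2; v_peak = 14
d_cruise = 105/2 − 28 = 49/2; t_c = (49/2)/14 = 7/4
T = 2·2 + 7/4 = 23/4

t_a=2 t_c=7/4 v_peak=14 T=23/4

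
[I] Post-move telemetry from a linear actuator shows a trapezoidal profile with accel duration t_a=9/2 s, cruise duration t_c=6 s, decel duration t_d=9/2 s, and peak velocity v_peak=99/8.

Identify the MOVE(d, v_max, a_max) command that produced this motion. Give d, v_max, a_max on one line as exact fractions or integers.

d=2079/16 v_max=99/8 a_max=11/4

a_max = (99/8)/(9/2) = 11/4
d_a = ½·99/8·9/2 = 891/32; d_c = 99/8·6 = 297/4
d = 2·891/32 + 297/4 = 2079/16
t_c = 6 > 0 so v_max = 99/8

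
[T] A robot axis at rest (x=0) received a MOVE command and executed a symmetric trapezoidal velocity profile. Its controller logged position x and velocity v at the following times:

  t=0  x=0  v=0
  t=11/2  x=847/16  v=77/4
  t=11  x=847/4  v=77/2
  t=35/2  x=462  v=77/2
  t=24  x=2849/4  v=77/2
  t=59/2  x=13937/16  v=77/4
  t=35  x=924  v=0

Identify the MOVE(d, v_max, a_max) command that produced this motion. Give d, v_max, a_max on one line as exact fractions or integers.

final state: t=35, x=924, v=0 → d = 924
a_max = (77/4−0)/(11/2−0) = 7/2
max v = 77/2 over t∈[11,24] → v_max = 77/2
check: 77/2·(11+13) = 924 ✓

d=924 v_max=77/2 a_max=7/2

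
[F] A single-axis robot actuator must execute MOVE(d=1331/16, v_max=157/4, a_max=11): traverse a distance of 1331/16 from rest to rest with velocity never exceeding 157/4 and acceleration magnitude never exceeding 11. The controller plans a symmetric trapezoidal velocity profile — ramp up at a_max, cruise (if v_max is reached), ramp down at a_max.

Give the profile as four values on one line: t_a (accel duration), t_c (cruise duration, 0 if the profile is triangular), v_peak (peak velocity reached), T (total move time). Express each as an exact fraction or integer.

t_a=11/4 t_c=0 v_peak=121/4 T=11/2

(v_max)²/a_max = (157/4)²/11 = 24649/176
1331/16 < 24649/176 so t_c = 0
v_peak = √(1331/16·11) = √(14641/16) = 121/4
t_a = (121/4)/11 = 11/4; t_c = 0
T = 2·11/4 = 11/2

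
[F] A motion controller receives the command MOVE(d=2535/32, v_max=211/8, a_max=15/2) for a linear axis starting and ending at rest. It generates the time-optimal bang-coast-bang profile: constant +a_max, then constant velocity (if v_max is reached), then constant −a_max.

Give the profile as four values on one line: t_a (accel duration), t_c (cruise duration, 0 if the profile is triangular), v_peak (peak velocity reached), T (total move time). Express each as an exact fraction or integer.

(v_max)²/a_max = (211/8)²/(15/2) = 44521/480
2535/32 < 44521/480 → triangular
v_peak = √(2535/32·15/2) = √(38025/64) = 195/8
t_a = (195/8)/(15/2) = 13/4; t_c = 0
T = 2·13/4 = 13/2

t_a=13/4 t_c=0 v_peak=195/8 T=13/2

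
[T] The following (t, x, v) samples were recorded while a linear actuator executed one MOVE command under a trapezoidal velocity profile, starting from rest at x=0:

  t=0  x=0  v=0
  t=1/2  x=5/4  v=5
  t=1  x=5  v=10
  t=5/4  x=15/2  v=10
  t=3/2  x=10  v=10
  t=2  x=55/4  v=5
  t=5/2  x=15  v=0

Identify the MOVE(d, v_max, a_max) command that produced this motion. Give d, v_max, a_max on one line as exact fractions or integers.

final state: t=5/2, x=15, v=0 → d = 15
a_max = (5−0)/(1/2−0) = 10
max v = 10 over t∈[1,3/2] → v_max = 10
check: 10·(1+1/2) = 15 ✓

d=15 v_max=10 a_max=10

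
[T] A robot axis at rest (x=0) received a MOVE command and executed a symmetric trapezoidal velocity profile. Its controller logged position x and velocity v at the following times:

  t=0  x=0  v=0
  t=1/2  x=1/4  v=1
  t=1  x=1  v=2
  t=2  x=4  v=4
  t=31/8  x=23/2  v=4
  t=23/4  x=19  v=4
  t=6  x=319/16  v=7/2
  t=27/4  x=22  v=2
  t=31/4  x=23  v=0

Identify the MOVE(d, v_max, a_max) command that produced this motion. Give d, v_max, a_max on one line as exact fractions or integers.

final state: t=31/4, x=23, v=0 → d = 23
a_max = (1−0)/(1/2−0) = 2
max v = 4 over t∈[2,23/4] → v_max = 4
check: 4·(2+15/4) = 23 ✓

d=23 v_max=4 a_max=2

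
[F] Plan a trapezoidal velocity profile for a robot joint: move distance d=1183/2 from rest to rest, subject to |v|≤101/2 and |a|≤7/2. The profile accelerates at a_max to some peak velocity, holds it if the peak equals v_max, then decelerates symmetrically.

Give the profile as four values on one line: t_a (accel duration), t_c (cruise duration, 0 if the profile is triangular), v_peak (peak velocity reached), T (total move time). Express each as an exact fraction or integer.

vₘ²/aₘ = (101/2)²/(7/2) = 10201/14
1183/2 < 10201/14 ⇒ no cruise
v_peak = √(1183/2·7/2) = √(8281/4) = 91/2
t_a = (91/2)/(7/2) = 13; t_c = 0
T = 2·13 = 26

t_a=13 t_c=0 v_peak=91/2 T=26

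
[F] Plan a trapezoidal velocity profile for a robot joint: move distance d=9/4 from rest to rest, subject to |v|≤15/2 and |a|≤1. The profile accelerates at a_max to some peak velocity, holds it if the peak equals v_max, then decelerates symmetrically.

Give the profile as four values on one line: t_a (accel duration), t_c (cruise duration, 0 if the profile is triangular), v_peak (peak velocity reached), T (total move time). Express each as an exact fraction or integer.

t_a=3/2 t_c=0 v_peak=3/2 T=3

v_max²/a_max = (15/2)²/1 = 225/4
9/4 < 225/4 so t_c = 0
v_peak = √(9/4·1) = √(9/4) = 3/2
t_a = (3/2)/1 = 3/2; t_c = 0
T = 2·3/2 = 3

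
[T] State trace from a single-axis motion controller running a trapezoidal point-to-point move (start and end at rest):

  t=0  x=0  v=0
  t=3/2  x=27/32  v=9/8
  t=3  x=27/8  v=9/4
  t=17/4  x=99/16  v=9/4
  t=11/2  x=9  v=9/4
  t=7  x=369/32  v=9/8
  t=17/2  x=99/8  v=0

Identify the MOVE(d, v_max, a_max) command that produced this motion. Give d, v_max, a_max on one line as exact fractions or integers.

final state: t=17/2, x=99/8, v=0 → d = 99/8
a_max = (9/8−0)/(3/2−0) = 3/4
max v = 9/4 over t∈[3,11/2] → v_max = 9/4
check: 9/4·(3+5/2) = 99/8 ✓

d=99/8 v_max=9/4 a_max=3/4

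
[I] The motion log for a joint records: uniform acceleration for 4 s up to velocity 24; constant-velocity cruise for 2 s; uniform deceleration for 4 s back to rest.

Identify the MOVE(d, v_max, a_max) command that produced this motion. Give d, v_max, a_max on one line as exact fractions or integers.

a_max = 24/4 = 6
d_a = ½·24·4 = 48; d_c = 24·2 = 48
d = 2·48 + 48 = 144
t_c = 2 > 0 → v_max = v_peak = 24

d=144 v_max=24 a_max=6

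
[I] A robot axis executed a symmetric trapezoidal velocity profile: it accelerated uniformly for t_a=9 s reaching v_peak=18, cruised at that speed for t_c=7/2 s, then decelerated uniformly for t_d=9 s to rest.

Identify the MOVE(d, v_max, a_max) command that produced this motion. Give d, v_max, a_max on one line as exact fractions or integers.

a_max = 18/9 = 2
d_a = ½·18·9 = 81; d_c = 18·7/2 = 63
d = 2·81 + 63 = 225
t_c = 7/2 > 0 → v_max = v_peak = 18

d=225 v_max=18 a_max=2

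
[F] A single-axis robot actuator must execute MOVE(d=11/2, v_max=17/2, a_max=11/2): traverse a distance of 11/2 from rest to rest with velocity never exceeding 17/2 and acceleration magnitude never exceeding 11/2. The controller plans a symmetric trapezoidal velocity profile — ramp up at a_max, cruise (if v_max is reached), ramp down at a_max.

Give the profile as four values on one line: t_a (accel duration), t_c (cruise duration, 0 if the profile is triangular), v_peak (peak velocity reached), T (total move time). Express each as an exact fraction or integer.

vₘ²/aₘ = (17/2)²/(11/2) = 289/22
11/2 < 289/22 ⇒ no cruise
v_peak = √(11/2·11/2) = √(121/4) = 11/2
t_a = (11/2)/(11/2) = 1; t_c = 0
T = 2·1 = 2

t_a=1 t_c=0 v_peak=11/2 T=2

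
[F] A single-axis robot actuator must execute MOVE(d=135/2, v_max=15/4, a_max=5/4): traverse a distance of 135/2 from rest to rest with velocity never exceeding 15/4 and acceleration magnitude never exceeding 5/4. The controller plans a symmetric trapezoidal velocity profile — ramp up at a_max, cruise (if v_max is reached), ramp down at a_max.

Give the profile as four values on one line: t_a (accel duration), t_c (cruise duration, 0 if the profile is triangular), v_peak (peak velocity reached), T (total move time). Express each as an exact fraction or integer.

(v_max)²/a_max = (15/4)²/(5/4) = 45/4
135/2 ≥ 45/4 → trapezoidal
t_a = (15/4)/(5/4) = 3; v_peak = 15/4
d_cruise = 135/2 − 45/4 = 225/4; t_c = (225/4)/(15/4) = 15
T = 2·3 + 15 = 21

t_a=3 t_c=15 v_peak=15/4 T=21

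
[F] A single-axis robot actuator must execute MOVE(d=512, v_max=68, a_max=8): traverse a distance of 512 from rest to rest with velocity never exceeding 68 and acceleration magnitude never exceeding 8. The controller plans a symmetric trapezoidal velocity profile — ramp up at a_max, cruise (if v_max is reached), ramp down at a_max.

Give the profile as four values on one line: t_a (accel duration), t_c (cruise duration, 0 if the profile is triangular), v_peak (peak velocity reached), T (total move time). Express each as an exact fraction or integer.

t_a=8 t_c=0 v_peak=64 T=16

vₘ²/aₘ = 68²/8 = 578
512 < 578 so t_c = 0
v_peak = √(512·8) = √4096 = 64
t_a = 64/8 = 8; t_c = 0
T = 2·8 = 16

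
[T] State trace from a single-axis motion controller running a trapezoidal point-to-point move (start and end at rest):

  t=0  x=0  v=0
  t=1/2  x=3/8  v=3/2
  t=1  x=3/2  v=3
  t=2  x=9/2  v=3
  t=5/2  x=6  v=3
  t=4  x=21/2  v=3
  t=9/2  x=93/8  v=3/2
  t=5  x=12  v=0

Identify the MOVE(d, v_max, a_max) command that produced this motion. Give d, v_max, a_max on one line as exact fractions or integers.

d=12 v_max=3 a_max=3

final state: t=5, x=12, v=0 → d = 12
a_max = (3/2−0)/(1/2−0) = 3
max v = 3 over t∈[1,4] → v_max = 3
check: 3·(1+3) = 12 ✓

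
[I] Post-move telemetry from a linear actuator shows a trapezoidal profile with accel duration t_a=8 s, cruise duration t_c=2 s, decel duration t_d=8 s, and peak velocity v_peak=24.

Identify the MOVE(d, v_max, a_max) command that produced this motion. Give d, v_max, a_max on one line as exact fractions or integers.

d=240 v_max=24 a_max=3

a_max = 24/8 = 3
d_a = ½·24·8 = 96; d_c = 24·2 = 48
d = 2·96 + 48 = 240
t_c = 2 > 0 ⇒ limit active, v_max = 24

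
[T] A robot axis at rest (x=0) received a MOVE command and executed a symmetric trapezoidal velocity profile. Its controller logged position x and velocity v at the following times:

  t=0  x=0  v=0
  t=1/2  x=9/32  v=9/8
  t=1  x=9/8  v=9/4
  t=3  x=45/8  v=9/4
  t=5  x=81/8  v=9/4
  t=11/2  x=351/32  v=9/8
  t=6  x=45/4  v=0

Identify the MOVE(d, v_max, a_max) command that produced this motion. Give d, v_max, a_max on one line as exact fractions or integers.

final state: t=6, x=45/4, v=0 → d = 45/4
a_max = (9/8−0)/(1/2−0) = 9/4
max v = 9/4 over t∈[1,5] → v_max = 9/4
check: 9/4·(1+4) = 45/4 ✓

d=45/4 v_max=9/4 a_max=9/4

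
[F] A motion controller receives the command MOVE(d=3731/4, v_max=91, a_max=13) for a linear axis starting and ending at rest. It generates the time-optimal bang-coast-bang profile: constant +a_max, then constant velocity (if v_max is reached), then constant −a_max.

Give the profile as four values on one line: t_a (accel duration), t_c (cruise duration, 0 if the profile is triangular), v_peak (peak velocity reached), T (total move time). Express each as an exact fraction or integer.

v_max²/a_max = 91²/13 = 637
3731/4 ≥ 637 ⇒ cruise phase
t_a = 91/13 = 7; v_peak = 91
d_cruise = 3731/4 − 637 = 1183/4; t_c = (1183/4)/91 = 13/4
T = 2·7 + 13/4 = 69/4

t_a=7 t_c=13/4 v_peak=91 T=69/4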